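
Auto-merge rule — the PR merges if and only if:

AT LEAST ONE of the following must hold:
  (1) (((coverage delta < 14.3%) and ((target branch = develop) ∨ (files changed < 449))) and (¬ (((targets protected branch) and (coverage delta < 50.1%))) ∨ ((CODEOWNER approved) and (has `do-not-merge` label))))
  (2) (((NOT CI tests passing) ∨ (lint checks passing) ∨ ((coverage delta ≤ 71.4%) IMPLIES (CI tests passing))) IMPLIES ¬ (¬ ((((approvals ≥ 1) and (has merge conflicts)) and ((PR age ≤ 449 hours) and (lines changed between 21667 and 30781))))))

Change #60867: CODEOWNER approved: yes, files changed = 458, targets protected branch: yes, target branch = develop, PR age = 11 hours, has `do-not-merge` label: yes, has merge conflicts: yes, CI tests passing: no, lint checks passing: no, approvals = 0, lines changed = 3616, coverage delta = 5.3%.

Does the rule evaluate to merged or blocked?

Merged

Atomic conditions:
  coverage delta < 14.3%: 5.3 < 14.3 is true
  target branch = develop: develop == develop is true
  files changed < 449: 458 < 449 is false
  targets protected branch: yes → true
  coverage delta < 50.1%: 5.3 < 50.1 is true
  CODEOWNER approved: yes → true
  has `do-not-merge` label: yes → true
  NOT CI tests passing: no → true
  lint checks passing: no → false
  coverage delta ≤ 71.4%: 5.3 ≤ 71.4 is true
  CI tests passing: no → false
  approvals ≥ 1: 0 ≥ 1 is false
  has merge conflicts: yes → true
  PR age ≤ 449 hours: 11 ≤ 449 is true
  lines changed between 21667 and 30781: 3616 in [21667, 30781] is false
Combine:
[1.1.2] true OR false = true
[1.1] true AND true = true
[1.2.1.1] true AND true = true
[1.2.1] NOT true = false
[1.2.2] true AND true = true
[1.2] false OR true = true
[1] true AND true = true
[2.1.3] true → false = false
[2.1] true OR false OR false = true
[2.2.1.1.1] false AND true = false
[2.2.1.1.2] true AND false = false
[2.2.1.1] false AND false = false
[2.2.1] NOT false = true
[2.2] NOT true = false
[2] true → false = false
[root] true OR false = true
Overall: true → merged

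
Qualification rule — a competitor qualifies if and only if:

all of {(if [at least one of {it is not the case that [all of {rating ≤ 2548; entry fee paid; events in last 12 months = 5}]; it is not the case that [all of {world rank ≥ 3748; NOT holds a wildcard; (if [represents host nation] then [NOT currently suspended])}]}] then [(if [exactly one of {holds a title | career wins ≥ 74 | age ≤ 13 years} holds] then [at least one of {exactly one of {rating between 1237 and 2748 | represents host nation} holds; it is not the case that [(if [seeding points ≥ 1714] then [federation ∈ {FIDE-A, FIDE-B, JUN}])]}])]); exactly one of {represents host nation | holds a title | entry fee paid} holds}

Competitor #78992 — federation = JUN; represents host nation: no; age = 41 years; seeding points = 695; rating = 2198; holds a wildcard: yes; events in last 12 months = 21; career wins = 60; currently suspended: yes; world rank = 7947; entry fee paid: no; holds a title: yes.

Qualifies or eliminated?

Atomic conditions:
  rating ≤ 2548: 2198 ≤ 2548 is true
  entry fee paid: no → false
  events in last 12 months = 5: 21 == 5 is false
  world rank ≥ 3748: 7947 ≥ 3748 is true
  NOT holds a wildcard: yes → false
  represents host nation: no → false
  NOT currently suspended: yes → false
  holds a title: yes → true
  career wins ≥ 74: 60 ≥ 74 is false
  age ≤ 13 years: 41 ≤ 13 is false
  rating between 1237 and 2748: 2198 in [1237, 2748] is true
  seeding points ≥ 1714: 695 ≥ 1714 is false
  federation ∈ {FIDE-A, FIDE-B, JUN}: JUN is in the set → true
Combine:
[1.1.1.1] true AND false AND false = false
[1.1.1] NOT false = true
[1.1.2.1.3] false → false (antecedent false ⇒ implication holds) = true
[1.1.2.1] true AND false AND true = false
[1.1.2] NOT false = true
[1.1] true OR true = true
[1.2.1] exactly-one(true, false, false) = true
[1.2.2.1] exactly-one(true, false) = true
[1.2.2.2.1] false → true (antecedent false ⇒ implication holds) = true
[1.2.2.2] NOT true = false
[1.2.2] true OR false = true
[1.2] true → true = true
[1] true → true = true
[2] exactly-one(false, true, false) = true
[root] true AND true = true
Overall: true → qualifies

Qualifies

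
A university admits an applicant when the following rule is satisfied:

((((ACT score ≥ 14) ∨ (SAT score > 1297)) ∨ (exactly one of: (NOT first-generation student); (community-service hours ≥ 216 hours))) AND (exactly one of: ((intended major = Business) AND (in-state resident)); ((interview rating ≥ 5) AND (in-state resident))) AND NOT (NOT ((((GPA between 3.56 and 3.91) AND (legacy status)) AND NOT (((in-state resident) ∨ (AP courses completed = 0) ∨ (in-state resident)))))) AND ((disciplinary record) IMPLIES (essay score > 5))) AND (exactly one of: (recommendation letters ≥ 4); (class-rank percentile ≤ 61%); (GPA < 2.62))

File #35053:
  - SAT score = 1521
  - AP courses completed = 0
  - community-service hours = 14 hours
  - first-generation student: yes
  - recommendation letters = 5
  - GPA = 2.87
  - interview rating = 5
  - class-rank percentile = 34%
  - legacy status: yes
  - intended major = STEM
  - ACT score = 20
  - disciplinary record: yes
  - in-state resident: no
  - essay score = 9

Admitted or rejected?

Rejected

Atomic conditions:
  ACT score ≥ 14: 20 ≥ 14 is true
  SAT score > 1297: 1521 > 1297 is true
  NOT first-generation student: yes → false
  community-service hours ≥ 216 hours: 14 ≥ 216 is false
  intended major = Business: STEM == Business is false
  in-state resident: no → false
  interview rating ≥ 5: 5 ≥ 5 is true
  GPA between 3.56 and 3.91: 2.87 in [3.56, 3.91] is false
  legacy status: yes → true
  AP courses completed = 0: 0 == 0 is true
  disciplinary record: yes → true
  essay score > 5: 9 > 5 is true
  recommendation letters ≥ 4: 5 ≥ 4 is true
  class-rank percentile ≤ 61%: 34 ≤ 61 is true
  GPA < 2.62: 2.87 < 2.62 is false
Combine:
[1.1.1] true OR true = true
[1.1.2] exactly-one(false, false) = false
[1.1] true OR false = true
[1.2.1] false AND false = false
[1.2.2] true AND false = false
[1.2] exactly-one(false, false) = false
[1.3.1.1.1] false AND true = false
[1.3.1.1.2.1] false OR true OR false = true
[1.3.1.1.2] NOT true = false
[1.3.1.1] false AND false = false
[1.3.1] NOT false = true
[1.3] NOT true = false
[1.4] true → true = true
[1] true AND false AND false AND true = false
[2] exactly-one(true, true, false) = false
[root] false AND false = false
Overall: false → rejected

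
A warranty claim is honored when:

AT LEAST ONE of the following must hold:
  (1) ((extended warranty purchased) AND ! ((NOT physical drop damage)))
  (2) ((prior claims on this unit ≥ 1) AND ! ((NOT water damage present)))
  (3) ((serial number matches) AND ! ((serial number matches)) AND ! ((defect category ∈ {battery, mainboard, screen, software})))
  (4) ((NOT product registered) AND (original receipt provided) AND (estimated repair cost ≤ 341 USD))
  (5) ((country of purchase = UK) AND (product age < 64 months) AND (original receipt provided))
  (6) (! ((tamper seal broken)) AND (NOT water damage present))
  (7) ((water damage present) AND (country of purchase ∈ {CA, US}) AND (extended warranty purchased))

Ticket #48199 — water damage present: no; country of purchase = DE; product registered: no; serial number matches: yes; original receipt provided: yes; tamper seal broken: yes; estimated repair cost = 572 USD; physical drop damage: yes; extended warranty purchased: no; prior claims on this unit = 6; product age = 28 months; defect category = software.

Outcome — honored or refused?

Atomic conditions:
  extended warranty purchased: no → false
  NOT physical drop damage: yes → false
  prior claims on this unit ≥ 1: 6 ≥ 1 is true
  NOT water damage present: no → true
  serial number matches: yes → true
  defect category ∈ {battery, mainboard, screen, software}: software is in the set → true
  NOT product registered: no → true
  original receipt provided: yes → true
  estimated repair cost ≤ 341 USD: 572 ≤ 341 is false
  country of purchase = UK: DE == UK is false
  product age < 64 months: 28 < 64 is true
  tamper seal broken: yes → true
  water damage present: no → false
  country of purchase ∈ {CA, US}: DE is not in the set → false
Combine:
[1.2] NOT false = true
[1] false AND true = false
[2.2] NOT true = false
[2] true AND false = false
[3.2] NOT true = false
[3.3] NOT true = false
[3] true AND false AND false = false
[4] true AND true AND false = false
[5] false AND true AND true = false
[6.1] NOT true = false
[6] false AND true = false
[7] false AND false AND false = false
[root] false OR false OR false OR false OR false OR false OR false = false
Overall: false → refused

Refused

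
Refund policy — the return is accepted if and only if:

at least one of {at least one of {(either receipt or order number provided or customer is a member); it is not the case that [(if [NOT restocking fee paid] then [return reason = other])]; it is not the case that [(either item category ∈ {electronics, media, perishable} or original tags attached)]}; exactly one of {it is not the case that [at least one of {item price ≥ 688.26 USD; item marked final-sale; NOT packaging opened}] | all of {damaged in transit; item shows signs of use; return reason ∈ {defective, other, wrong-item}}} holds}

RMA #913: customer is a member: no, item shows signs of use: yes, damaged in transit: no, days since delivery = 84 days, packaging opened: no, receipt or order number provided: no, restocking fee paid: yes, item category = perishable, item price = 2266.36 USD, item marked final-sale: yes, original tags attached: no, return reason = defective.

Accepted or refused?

Refused

Atomic conditions:
  receipt or order number provided: no → false
  customer is a member: no → false
  NOT restocking fee paid: yes → false
  return reason = other: defective == other is false
  item category ∈ {electronics, media, perishable}: perishable is in the set → true
  original tags attached: no → false
  item price ≥ 688.26 USD: 2266.36 ≥ 688.26 is true
  item marked final-sale: yes → true
  NOT packaging opened: no → true
  damaged in transit: no → false
  item shows signs of use: yes → true
  return reason ∈ {defective, other, wrong-item}: defective is in the set → true
Combine:
[1.1] false OR false = false
[1.2.1] false → false (antecedent false ⇒ implication holds) = true
[1.2] NOT true = false
[1.3.1] true OR false = true
[1.3] NOT true = false
[1] false OR false OR false = false
[2.1.1] true OR true OR true = true
[2.1] NOT true = false
[2.2] false AND true AND true = false
[2] exactly-one(false, false) = false
[root] false OR false = false
Overall: false → refused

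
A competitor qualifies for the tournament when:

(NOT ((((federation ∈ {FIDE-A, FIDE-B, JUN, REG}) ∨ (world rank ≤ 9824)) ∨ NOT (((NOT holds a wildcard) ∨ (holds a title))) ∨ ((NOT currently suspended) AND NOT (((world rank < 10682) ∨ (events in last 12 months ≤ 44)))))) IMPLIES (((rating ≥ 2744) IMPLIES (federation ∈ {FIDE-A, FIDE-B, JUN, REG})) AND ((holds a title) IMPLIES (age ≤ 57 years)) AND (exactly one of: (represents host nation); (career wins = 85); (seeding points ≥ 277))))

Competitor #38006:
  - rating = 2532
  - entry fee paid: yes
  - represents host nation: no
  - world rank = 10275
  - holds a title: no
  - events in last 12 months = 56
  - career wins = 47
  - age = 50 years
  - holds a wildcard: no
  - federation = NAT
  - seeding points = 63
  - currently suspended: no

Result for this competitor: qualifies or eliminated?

Atomic conditions:
  federation ∈ {FIDE-A, FIDE-B, JUN, REG}: NAT is not in the set → false
  world rank ≤ 9824: 10275 ≤ 9824 is false
  NOT holds a wildcard: no → true
  holds a title: no → false
  NOT currently suspended: no → true
  world rank < 10682: 10275 < 10682 is true
  events in last 12 months ≤ 44: 56 ≤ 44 is false
  rating ≥ 2744: 2532 ≥ 2744 is false
  age ≤ 57 years: 50 ≤ 57 is true
  represents host nation: no → false
  career wins = 85: 47 == 85 is false
  seeding points ≥ 277: 63 ≥ 277 is false
Combine:
[1.1.1] false OR false = false
[1.1.2.1] true OR false = true
[1.1.2] NOT true = false
[1.1.3.2.1] true OR false = true
[1.1.3.2] NOT true = false
[1.1.3] true AND false = false
[1.1] false OR false OR false = false
[1] NOT false = true
[2.1] false → false (antecedent false ⇒ implication holds) = true
[2.2] false → true (antecedent false ⇒ implication holds) = true
[2.3] exactly-one(false, false, false) = false
[2] true AND true AND false = false
[root] true → false = false
Overall: false → eliminated

Eliminated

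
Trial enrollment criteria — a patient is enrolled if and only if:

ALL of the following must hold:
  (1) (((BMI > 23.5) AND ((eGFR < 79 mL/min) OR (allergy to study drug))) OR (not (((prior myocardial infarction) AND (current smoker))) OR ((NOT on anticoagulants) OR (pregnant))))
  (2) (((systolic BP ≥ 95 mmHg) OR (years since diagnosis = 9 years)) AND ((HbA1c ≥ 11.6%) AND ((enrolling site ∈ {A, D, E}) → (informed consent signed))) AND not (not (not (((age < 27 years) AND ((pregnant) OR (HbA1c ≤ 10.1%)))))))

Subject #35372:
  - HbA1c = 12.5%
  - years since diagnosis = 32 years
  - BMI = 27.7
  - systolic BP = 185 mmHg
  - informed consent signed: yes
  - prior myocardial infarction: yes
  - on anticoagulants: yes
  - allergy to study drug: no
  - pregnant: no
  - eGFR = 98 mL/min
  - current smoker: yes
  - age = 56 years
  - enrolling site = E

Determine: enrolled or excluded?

Excluded

Atomic conditions:
  BMI > 23.5: 27.7 > 23.5 is true
  eGFR < 79 mL/min: 98 < 79 is false
  allergy to study drug: no → false
  prior myocardial infarction: yes → true
  current smoker: yes → true
  NOT on anticoagulants: yes → false
  pregnant: no → false
  systolic BP ≥ 95 mmHg: 185 ≥ 95 is true
  years since diagnosis = 9 years: 32 == 9 is false
  HbA1c ≥ 11.6%: 12.5 ≥ 11.6 is true
  enrolling site ∈ {A, D, E}: E is in the set → true
  informed consent signed: yes → true
  age < 27 years: 56 < 27 is false
  HbA1c ≤ 10.1%: 12.5 ≤ 10.1 is false
Combine:
[1.1.2] false OR false = false
[1.1] true AND false = false
[1.2.1.1] true AND true = true
[1.2.1] NOT true = false
[1.2.2] false OR false = false
[1.2] false OR false = false
[1] false OR false = false
[2.1] true OR false = true
[2.2.2] true → true = true
[2.2] true AND true = true
[2.3.1.1.1.2] false OR false = false
[2.3.1.1.1] false AND false = false
[2.3.1.1] NOT false = true
[2.3.1] NOT true = false
[2.3] NOT false = true
[2] true AND true AND true = true
[root] false AND true = false
Overall: false → excluded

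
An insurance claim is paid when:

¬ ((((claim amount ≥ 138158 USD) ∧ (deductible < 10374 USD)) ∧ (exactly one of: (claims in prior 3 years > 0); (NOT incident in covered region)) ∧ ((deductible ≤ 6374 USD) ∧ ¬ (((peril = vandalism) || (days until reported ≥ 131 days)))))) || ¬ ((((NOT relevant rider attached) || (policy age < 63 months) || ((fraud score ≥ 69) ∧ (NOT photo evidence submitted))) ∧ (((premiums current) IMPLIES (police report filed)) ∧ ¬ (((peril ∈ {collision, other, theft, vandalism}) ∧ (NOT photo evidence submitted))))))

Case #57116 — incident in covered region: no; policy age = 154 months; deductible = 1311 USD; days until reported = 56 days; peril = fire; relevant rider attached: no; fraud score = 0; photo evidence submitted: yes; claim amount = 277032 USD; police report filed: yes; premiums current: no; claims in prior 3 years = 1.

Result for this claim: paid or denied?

Paid

Atomic conditions:
  claim amount ≥ 138158 USD: 277032 ≥ 138158 is true
  deductible < 10374 USD: 1311 < 10374 is true
  claims in prior 3 years > 0: 1 > 0 is true
  NOT incident in covered region: no → true
  deductible ≤ 6374 USD: 1311 ≤ 6374 is true
  peril = vandalism: fire == vandalism is false
  days until reported ≥ 131 days: 56 ≥ 131 is false
  NOT relevant rider attached: no → true
  policy age < 63 months: 154 < 63 is false
  fraud score ≥ 69: 0 ≥ 69 is false
  NOT photo evidence submitted: yes → false
  premiums current: no → false
  police report filed: yes → true
  peril ∈ {collision, other, theft, vandalism}: fire is not in the set → false
Combine:
[1.1.1] true AND true = true
[1.1.2] exactly-one(true, true) = false
[1.1.3.2.1] false OR false = false
[1.1.3.2] NOT false = true
[1.1.3] true AND true = true
[1.1] true AND false AND true = false
[1] NOT false = true
[2.1.1.3] false AND false = false
[2.1.1] true OR false OR false = true
[2.1.2.1] false → true (antecedent false ⇒ implication holds) = true
[2.1.2.2.1] false AND false = false
[2.1.2.2] NOT false = true
[2.1.2] true AND true = true
[2.1] true AND true = true
[2] NOT true = false
[root] true OR false = true
Overall: true → paid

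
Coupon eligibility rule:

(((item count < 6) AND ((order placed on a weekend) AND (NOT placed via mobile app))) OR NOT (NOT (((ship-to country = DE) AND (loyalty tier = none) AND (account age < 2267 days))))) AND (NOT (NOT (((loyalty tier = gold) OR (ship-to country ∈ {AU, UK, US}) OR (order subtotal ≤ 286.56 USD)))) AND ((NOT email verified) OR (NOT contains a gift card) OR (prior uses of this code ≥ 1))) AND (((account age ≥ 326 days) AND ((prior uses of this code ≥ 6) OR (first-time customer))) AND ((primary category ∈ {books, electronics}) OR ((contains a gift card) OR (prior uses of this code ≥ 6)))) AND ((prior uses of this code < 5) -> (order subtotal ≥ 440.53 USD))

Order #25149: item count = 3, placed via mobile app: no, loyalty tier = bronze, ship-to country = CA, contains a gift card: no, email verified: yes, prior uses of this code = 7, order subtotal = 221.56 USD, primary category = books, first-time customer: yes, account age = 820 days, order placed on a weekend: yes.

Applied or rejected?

Atomic conditions:
  item count < 6: 3 < 6 is true
  order placed on a weekend: yes → true
  NOT placed via mobile app: no → true
  ship-to country = DE: CA == DE is false
  loyalty tier = none: bronze == none is false
  account age < 2267 days: 820 < 2267 is true
  loyalty tier = gold: bronze == gold is false
  ship-to country ∈ {AU, UK, US}: CA is not in the set → false
  order subtotal ≤ 286.56 USD: 221.56 ≤ 286.56 is true
  NOT email verified: yes → false
  NOT contains a gift card: no → true
  prior uses of this code ≥ 1: 7 ≥ 1 is true
  account age ≥ 326 days: 820 ≥ 326 is true
  prior uses of this code ≥ 6: 7 ≥ 6 is true
  first-time customer: yes → true
  primary category ∈ {books, electronics}: books is in the set → true
  contains a gift card: no → false
  prior uses of this code < 5: 7 < 5 is false
  order subtotal ≥ 440.53 USD: 221.56 ≥ 440.53 is false
Combine:
[1.1.2] true AND true = true
[1.1] true AND true = true
[1.2.1.1] false AND false AND true = false
[1.2.1] NOT false = true
[1.2] NOT true = false
[1] true OR false = true
[2.1.1.1] false OR false OR true = true
[2.1.1] NOT true = false
[2.1] NOT false = true
[2.2] false OR true OR true = true
[2] true AND true = true
[3.1.2] true OR true = true
[3.1] true AND true = true
[3.2.2] false OR true = true
[3.2] true OR true = true
[3] true AND true = true
[4] false → false (antecedent false ⇒ implication holds) = true
[root] true AND true AND true AND true = true
Overall: true → applied

Applied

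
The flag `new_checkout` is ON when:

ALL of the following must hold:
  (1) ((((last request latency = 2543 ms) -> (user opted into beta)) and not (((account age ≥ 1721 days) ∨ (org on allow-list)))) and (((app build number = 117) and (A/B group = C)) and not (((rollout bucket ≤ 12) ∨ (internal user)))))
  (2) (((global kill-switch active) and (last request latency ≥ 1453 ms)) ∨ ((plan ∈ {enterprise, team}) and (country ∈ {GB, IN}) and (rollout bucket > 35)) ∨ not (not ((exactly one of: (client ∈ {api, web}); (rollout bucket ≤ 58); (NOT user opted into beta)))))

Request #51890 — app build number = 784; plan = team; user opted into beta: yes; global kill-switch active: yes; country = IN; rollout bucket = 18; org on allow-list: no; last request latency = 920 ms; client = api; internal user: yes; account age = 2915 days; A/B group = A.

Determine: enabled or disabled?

Disabled

Atomic conditions:
  last request latency = 2543 ms: 920 == 2543 is false
  user opted into beta: yes → true
  account age ≥ 1721 days: 2915 ≥ 1721 is true
  org on allow-list: no → false
  app build number = 117: 784 == 117 is false
  A/B group = C: A == C is false
  rollout bucket ≤ 12: 18 ≤ 12 is false
  internal user: yes → true
  global kill-switch active: yes → true
  last request latency ≥ 1453 ms: 920 ≥ 1453 is false
  plan ∈ {enterprise, team}: team is in the set → true
  country ∈ {GB, IN}: IN is in the set → true
  rollout bucket > 35: 18 > 35 is false
  client ∈ {api, web}: api is in the set → true
  rollout bucket ≤ 58: 18 ≤ 58 is true
  NOT user opted into beta: yes → false
Combine:
[1.1.1] false → true (antecedent false ⇒ implication holds) = true
[1.1.2.1] true OR false = true
[1.1.2] NOT true = false
[1.1] true AND false = false
[1.2.1] false AND false = false
[1.2.2.1] false OR true = true
[1.2.2] NOT true = false
[1.2] false AND false = false
[1] false AND false = false
[2.1] true AND false = false
[2.2] true AND true AND false = false
[2.3.1.1] exactly-one(true, true, false) = false
[2.3.1] NOT false = true
[2.3] NOT true = false
[2] false OR false OR false = false
[root] false AND false = false
Overall: false → disabled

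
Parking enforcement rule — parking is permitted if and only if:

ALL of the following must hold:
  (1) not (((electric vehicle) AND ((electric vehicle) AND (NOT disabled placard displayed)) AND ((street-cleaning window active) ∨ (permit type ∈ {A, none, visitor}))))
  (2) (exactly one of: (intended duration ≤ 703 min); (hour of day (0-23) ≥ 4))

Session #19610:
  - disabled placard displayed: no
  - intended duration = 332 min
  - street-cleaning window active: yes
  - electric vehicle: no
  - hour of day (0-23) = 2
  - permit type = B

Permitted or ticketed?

Atomic conditions:
  electric vehicle: no → false
  NOT disabled placard displayed: no → true
  street-cleaning window active: yes → true
  permit type ∈ {A, none, visitor}: B is not in the set → false
  intended duration ≤ 703 min: 332 ≤ 703 is true
  hour of day (0-23) ≥ 4: 2 ≥ 4 is false
Combine:
[1.1.2] false AND true = false
[1.1.3] true OR false = true
[1.1] false AND false AND true = false
[1] NOT false = true
[2] exactly-one(true, false) = true
[root] true AND true = true
Overall: true → permitted

Permitted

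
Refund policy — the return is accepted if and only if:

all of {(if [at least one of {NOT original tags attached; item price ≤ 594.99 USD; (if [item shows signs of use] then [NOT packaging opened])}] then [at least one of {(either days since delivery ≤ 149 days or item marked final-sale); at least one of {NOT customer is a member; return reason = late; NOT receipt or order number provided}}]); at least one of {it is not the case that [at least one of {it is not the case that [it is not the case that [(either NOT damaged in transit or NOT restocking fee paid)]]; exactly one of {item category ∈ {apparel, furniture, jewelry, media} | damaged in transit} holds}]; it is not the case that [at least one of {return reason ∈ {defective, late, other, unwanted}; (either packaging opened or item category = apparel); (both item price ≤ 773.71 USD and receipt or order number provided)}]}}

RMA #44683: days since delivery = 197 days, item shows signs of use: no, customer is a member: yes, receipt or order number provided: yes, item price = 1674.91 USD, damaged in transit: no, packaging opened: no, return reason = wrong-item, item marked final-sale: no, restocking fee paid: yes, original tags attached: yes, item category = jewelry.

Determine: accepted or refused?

Atomic conditions:
  NOT original tags attached: yes → false
  item price ≤ 594.99 USD: 1674.91 ≤ 594.99 is false
  item shows signs of use: no → false
  NOT packaging opened: no → true
  days since delivery ≤ 149 days: 197 ≤ 149 is false
  item marked final-sale: no → false
  NOT customer is a member: yes → false
  return reason = late: wrong-item == late is false
  NOT receipt or order number provided: yes → false
  NOT damaged in transit: no → true
  NOT restocking fee paid: yes → false
  item category ∈ {apparel, furniture, jewelry, media}: jewelry is in the set → true
  damaged in transit: no → false
  return reason ∈ {defective, late, other, unwanted}: wrong-item is not in the set → false
  packaging opened: no → false
  item category = apparel: jewelry == apparel is false
  item price ≤ 773.71 USD: 1674.91 ≤ 773.71 is false
  receipt or order number provided: yes → true
Combine:
[1.1.3] false → true (antecedent false ⇒ implication holds) = true
[1.1] false OR false OR true = true
[1.2.1] false OR false = false
[1.2.2] false OR false OR false = false
[1.2] false OR false = false
[1] true → false = false
[2.1.1.1.1.1] true OR false = true
[2.1.1.1.1] NOT true = false
[2.1.1.1] NOT false = true
[2.1.1.2] exactly-one(true, false) = true
[2.1.1] true OR true = true
[2.1] NOT true = false
[2.2.1.2] false OR false = false
[2.2.1.3] false AND true = false
[2.2.1] false OR false OR false = false
[2.2] NOT false = true
[2] false OR true = true
[root] false AND true = false
Overall: false → refused

Refused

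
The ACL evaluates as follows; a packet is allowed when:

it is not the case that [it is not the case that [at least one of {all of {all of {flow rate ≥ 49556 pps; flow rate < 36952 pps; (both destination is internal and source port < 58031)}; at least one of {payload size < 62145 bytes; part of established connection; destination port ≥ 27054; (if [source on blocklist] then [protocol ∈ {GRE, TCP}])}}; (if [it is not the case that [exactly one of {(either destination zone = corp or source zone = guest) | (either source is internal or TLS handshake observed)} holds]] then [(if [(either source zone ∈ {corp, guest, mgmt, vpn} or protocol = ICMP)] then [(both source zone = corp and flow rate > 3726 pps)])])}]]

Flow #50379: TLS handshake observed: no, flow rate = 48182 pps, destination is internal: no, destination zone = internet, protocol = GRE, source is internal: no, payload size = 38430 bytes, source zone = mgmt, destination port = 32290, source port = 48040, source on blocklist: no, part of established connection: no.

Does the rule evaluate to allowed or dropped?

Atomic conditions:
  flow rate ≥ 49556 pps: 48182 ≥ 49556 is false
  flow rate < 36952 pps: 48182 < 36952 is false
  destination is internal: no → false
  source port < 58031: 48040 < 58031 is true
  payload size < 62145 bytes: 38430 < 62145 is true
  part of established connection: no → false
  destination port ≥ 27054: 32290 ≥ 27054 is true
  source on blocklist: no → false
  protocol ∈ {GRE, TCP}: GRE is in the set → true
  destination zone = corp: internet == corp is false
  source zone = guest: mgmt == guest is false
  source is internal: no → false
  TLS handshake observed: no → false
  source zone ∈ {corp, guest, mgmt, vpn}: mgmt is in the set → true
  protocol = ICMP: GRE == ICMP is false
  source zone = corp: mgmt == corp is false
  flow rate > 3726 pps: 48182 > 3726 is true
Combine:
[1.1.1.1.3] false AND true = false
[1.1.1.1] false AND false AND false = false
[1.1.1.2.4] false → true (antecedent false ⇒ implication holds) = true
[1.1.1.2] true OR false OR true OR true = true
[1.1.1] false AND true = false
[1.1.2.1.1.1] false OR false = false
[1.1.2.1.1.2] false OR false = false
[1.1.2.1.1] exactly-one(false, false) = false
[1.1.2.1] NOT false = true
[1.1.2.2.1] true OR false = true
[1.1.2.2.2] false AND true = false
[1.1.2.2] true → false = false
[1.1.2] true → false = false
[1.1] false OR false = false
[1] NOT false = true
[root] NOT true = false
Overall: false → dropped

Dropped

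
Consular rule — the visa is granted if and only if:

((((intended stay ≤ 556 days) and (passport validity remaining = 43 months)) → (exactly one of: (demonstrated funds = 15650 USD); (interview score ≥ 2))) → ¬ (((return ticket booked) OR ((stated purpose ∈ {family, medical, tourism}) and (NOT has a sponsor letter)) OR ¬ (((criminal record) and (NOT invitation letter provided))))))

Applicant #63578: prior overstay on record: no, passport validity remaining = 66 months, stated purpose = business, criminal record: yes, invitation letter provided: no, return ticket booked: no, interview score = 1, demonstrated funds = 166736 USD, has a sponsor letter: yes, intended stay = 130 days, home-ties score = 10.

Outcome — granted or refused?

Atomic conditions:
  intended stay ≤ 556 days: 130 ≤ 556 is true
  passport validity remaining = 43 months: 66 == 43 is false
  demonstrated funds = 15650 USD: 166736 == 15650 is false
  interview score ≥ 2: 1 ≥ 2 is false
  return ticket booked: no → false
  stated purpose ∈ {family, medical, tourism}: business is not in the set → false
  NOT has a sponsor letter: yes → false
  criminal record: yes → true
  NOT invitation letter provided: no → true
Combine:
[1.1] true AND false = false
[1.2] exactly-one(false, false) = false
[1] false → false (antecedent false ⇒ implication holds) = true
[2.1.2] false AND false = false
[2.1.3.1] true AND true = true
[2.1.3] NOT true = false
[2.1] false OR false OR false = false
[2] NOT false = true
[root] true → true = true
Overall: true → granted

Granted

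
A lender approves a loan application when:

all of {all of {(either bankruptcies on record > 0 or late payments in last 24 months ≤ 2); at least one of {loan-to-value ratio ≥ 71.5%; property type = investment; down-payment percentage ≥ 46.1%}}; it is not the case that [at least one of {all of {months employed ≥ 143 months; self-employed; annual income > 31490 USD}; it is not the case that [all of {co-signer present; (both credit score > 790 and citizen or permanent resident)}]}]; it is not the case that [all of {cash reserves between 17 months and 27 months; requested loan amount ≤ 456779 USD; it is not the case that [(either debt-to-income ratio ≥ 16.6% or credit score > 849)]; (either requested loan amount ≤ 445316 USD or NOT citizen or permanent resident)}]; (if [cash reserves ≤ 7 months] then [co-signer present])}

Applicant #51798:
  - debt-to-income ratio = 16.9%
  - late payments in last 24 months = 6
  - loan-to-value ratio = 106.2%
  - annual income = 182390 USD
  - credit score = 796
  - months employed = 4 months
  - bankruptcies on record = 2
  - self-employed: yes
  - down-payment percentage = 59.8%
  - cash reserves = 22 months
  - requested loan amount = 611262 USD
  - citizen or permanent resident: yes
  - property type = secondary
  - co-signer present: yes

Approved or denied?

Atomic conditions:
  bankruptcies on record > 0: 2 > 0 is true
  late payments in last 24 months ≤ 2: 6 ≤ 2 is false
  loan-to-value ratio ≥ 71.5%: 106.2 ≥ 71.5 is true
  property type = investment: secondary == investment is false
  down-payment percentage ≥ 46.1%: 59.8 ≥ 46.1 is true
  months employed ≥ 143 months: 4 ≥ 143 is false
  self-employed: yes → true
  annual income > 31490 USD: 182390 > 31490 is true
  co-signer present: yes → true
  credit score > 790: 796 > 790 is true
  citizen or permanent resident: yes → true
  cash reserves between 17 months and 27 months: 22 in [17, 27] is true
  requested loan amount ≤ 456779 USD: 611262 ≤ 456779 is false
  debt-to-income ratio ≥ 16.6%: 16.9 ≥ 16.6 is true
  credit score > 849: 796 > 849 is false
  requested loan amount ≤ 445316 USD: 611262 ≤ 445316 is false
  NOT citizen or permanent resident: yes → false
  cash reserves ≤ 7 months: 22 ≤ 7 is false
Combine:
[1.1] true OR false = true
[1.2] true OR false OR true = true
[1] true AND true = true
[2.1.1] false AND true AND true = false
[2.1.2.1.2] true AND true = true
[2.1.2.1] true AND true = true
[2.1.2] NOT true = false
[2.1] false OR false = false
[2] NOT false = true
[3.1.3.1] true OR false = true
[3.1.3] NOT true = false
[3.1.4] false OR false = false
[3.1] true AND false AND false AND false = false
[3] NOT false = true
[4] false → true (antecedent false ⇒ implication holds) = true
[root] true AND true AND true AND true = true
Overall: true → approved

Approved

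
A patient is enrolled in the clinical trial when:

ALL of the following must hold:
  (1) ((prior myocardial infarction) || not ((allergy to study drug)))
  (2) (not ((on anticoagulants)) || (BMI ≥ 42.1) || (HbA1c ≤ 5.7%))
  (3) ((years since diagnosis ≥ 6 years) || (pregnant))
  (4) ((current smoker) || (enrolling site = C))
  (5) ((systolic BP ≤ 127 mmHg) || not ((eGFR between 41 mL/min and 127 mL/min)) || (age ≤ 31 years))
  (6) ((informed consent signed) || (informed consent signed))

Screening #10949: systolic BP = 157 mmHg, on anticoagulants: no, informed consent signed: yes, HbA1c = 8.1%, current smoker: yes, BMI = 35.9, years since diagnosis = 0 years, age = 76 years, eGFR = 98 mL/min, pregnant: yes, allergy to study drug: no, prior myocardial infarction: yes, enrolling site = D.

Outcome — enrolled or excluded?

Excluded

Atomic conditions:
  prior myocardial infarction: yes → true
  allergy to study drug: no → false
  on anticoagulants: no → false
  BMI ≥ 42.1: 35.9 ≥ 42.1 is false
  HbA1c ≤ 5.7%: 8.1 ≤ 5.7 is false
  years since diagnosis ≥ 6 years: 0 ≥ 6 is false
  pregnant: yes → true
  current smoker: yes → true
  enrolling site = C: D == C is false
  systolic BP ≤ 127 mmHg: 157 ≤ 127 is false
  eGFR between 41 mL/min and 127 mL/min: 98 in [41, 127] is true
  age ≤ 31 years: 76 ≤ 31 is false
  informed consent signed: yes → true
Combine:
[1.2] NOT false = true
[1] true OR true = true
[2.1] NOT false = true
[2] true OR false OR false = true
[3] false OR true = true
[4] true OR false = true
[5.2] NOT true = false
[5] false OR false OR false = false
[6] true OR true = true
[root] true AND true AND true AND true AND false AND true = false
Overall: false → excluded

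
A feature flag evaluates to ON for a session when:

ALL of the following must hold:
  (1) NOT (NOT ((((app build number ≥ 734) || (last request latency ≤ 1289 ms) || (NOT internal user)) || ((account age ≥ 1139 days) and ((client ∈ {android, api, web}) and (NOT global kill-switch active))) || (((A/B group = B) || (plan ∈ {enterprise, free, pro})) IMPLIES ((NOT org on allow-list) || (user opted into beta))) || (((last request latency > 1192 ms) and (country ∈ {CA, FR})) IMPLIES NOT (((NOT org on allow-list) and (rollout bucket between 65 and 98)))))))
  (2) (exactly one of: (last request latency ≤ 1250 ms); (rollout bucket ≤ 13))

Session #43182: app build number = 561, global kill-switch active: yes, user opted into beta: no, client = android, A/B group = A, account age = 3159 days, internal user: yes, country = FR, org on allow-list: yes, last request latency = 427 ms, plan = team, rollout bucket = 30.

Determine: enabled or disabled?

Enabled

Atomic conditions:
  app build number ≥ 734: 561 ≥ 734 is false
  last request latency ≤ 1289 ms: 427 ≤ 1289 is true
  NOT internal user: yes → false
  account age ≥ 1139 days: 3159 ≥ 1139 is true
  client ∈ {android, api, web}: android is in the set → true
  NOT global kill-switch active: yes → false
  A/B group = B: A == B is false
  plan ∈ {enterprise, free, pro}: team is not in the set → false
  NOT org on allow-list: yes → false
  user opted into beta: no → false
  last request latency > 1192 ms: 427 > 1192 is false
  country ∈ {CA, FR}: FR is in the set → true
  rollout bucket between 65 and 98: 30 in [65, 98] is false
  last request latency ≤ 1250 ms: 427 ≤ 1250 is true
  rollout bucket ≤ 13: 30 ≤ 13 is false
Combine:
[1.1.1.1] false OR true OR false = true
[1.1.1.2.2] true AND false = false
[1.1.1.2] true AND false = false
[1.1.1.3.1] false OR false = false
[1.1.1.3.2] false OR false = false
[1.1.1.3] false → false (antecedent false ⇒ implication holds) = true
[1.1.1.4.1] false AND true = false
[1.1.1.4.2.1] false AND false = false
[1.1.1.4.2] NOT false = true
[1.1.1.4] false → true (antecedent false ⇒ implication holds) = true
[1.1.1] true OR false OR true OR true = true
[1.1] NOT true = false
[1] NOT false = true
[2] exactly-one(true, false) = true
[root] true AND true = true
Overall: true → enabled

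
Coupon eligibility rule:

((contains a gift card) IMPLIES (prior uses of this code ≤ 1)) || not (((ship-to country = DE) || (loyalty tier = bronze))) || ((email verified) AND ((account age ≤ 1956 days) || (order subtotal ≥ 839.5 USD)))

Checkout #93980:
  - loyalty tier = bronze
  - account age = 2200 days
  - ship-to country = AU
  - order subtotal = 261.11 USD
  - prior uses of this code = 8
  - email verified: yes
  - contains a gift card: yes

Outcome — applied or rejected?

Rejected

Atomic conditions:
  contains a gift card: yes → true
  prior uses of this code ≤ 1: 8 ≤ 1 is false
  ship-to country = DE: AU == DE is false
  loyalty tier = bronze: bronze == bronze is true
  email verified: yes → true
  account age ≤ 1956 days: 2200 ≤ 1956 is false
  order subtotal ≥ 839.5 USD: 261.11 ≥ 839.5 is false
Combine:
[1] true → false = false
[2.1] false OR true = true
[2] NOT true = false
[3.2] false OR false = false
[3] true AND false = false
[root] false OR false OR false = false
Overall: false → rejected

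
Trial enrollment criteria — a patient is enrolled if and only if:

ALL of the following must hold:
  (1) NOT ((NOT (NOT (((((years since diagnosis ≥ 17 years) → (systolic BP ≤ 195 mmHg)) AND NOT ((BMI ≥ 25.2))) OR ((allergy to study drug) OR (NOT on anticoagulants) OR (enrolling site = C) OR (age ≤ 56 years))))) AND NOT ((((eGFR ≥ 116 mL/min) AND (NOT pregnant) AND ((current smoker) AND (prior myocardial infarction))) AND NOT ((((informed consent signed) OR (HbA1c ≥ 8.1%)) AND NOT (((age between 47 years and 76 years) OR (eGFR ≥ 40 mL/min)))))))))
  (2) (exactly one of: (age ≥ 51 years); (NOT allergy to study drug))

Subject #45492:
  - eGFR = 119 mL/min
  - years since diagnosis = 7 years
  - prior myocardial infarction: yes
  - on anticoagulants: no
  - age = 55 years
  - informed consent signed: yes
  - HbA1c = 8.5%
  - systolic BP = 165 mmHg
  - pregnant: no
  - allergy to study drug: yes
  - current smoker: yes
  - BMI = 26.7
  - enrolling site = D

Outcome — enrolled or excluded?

Atomic conditions:
  years since diagnosis ≥ 17 years: 7 ≥ 17 is false
  systolic BP ≤ 195 mmHg: 165 ≤ 195 is true
  BMI ≥ 25.2: 26.7 ≥ 25.2 is true
  allergy to study drug: yes → true
  NOT on anticoagulants: no → true
  enrolling site = C: D == C is false
  age ≤ 56 years: 55 ≤ 56 is true
  eGFR ≥ 116 mL/min: 119 ≥ 116 is true
  NOT pregnant: no → true
  current smoker: yes → true
  prior myocardial infarction: yes → true
  informed consent signed: yes → true
  HbA1c ≥ 8.1%: 8.5 ≥ 8.1 is true
  age between 47 years and 76 years: 55 in [47, 76] is true
  eGFR ≥ 40 mL/min: 119 ≥ 40 is true
  age ≥ 51 years: 55 ≥ 51 is true
  NOT allergy to study drug: yes → false
Combine:
[1.1.1.1.1.1.1] false → true (antecedent false ⇒ implication holds) = true
[1.1.1.1.1.1.2] NOT true = false
[1.1.1.1.1.1] true AND false = false
[1.1.1.1.1.2] true OR true OR false OR true = true
[1.1.1.1.1] false OR true = true
[1.1.1.1] NOT true = false
[1.1.1] NOT false = true
[1.1.2.1.1.3] true AND true = true
[1.1.2.1.1] true AND true AND true = true
[1.1.2.1.2.1.1] true OR true = true
[1.1.2.1.2.1.2.1] true OR true = true
[1.1.2.1.2.1.2] NOT true = false
[1.1.2.1.2.1] true AND false = false
[1.1.2.1.2] NOT false = true
[1.1.2.1] true AND true = true
[1.1.2] NOT true = false
[1.1] true AND false = false
[1] NOT false = true
[2] exactly-one(true, false) = true
[root] true AND true = true
Overall: true → enrolled

Enrolled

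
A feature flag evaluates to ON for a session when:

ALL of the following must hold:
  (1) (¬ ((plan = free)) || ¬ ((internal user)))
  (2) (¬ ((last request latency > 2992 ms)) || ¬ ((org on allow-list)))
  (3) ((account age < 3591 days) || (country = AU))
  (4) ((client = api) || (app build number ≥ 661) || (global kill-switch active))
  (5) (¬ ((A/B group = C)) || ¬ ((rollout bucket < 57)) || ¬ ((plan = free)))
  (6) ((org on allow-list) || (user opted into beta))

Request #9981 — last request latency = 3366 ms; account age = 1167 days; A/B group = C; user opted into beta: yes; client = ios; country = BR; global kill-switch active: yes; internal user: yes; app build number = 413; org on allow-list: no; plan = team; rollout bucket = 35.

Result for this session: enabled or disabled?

Atomic conditions:
  plan = free: team == free is false
  internal user: yes → true
  last request latency > 2992 ms: 3366 > 2992 is true
  org on allow-list: no → false
  account age < 3591 days: 1167 < 3591 is true
  country = AU: BR == AU is false
  client = api: ios == api is false
  app build number ≥ 661: 413 ≥ 661 is false
  global kill-switch active: yes → true
  A/B group = C: C == C is true
  rollout bucket < 57: 35 < 57 is true
  user opted into beta: yes → true
Combine:
[1.1] NOT false = true
[1.2] NOT true = false
[1] true OR false = true
[2.1] NOT true = false
[2.2] NOT false = true
[2] false OR true = true
[3] true OR false = true
[4] false OR false OR true = true
[5.1] NOT true = false
[5.2] NOT true = false
[5.3] NOT false = true
[5] false OR false OR true = true
[6] false OR true = true
[root] true AND true AND true AND true AND true AND true = true
Overall: true → enabled

Enabled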